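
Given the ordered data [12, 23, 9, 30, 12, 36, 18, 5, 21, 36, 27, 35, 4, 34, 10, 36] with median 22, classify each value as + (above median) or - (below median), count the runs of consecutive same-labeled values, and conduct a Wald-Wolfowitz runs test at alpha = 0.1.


Step 1: Compute median = 22; label A = above, B = below.
Labels in order: BABABABBBAAABABA  (n_A = 8, n_B = 8)
Step 2: Count runs R = 12.
Step 3: Under H0 (random ordering), E[R] = 2*n_A*n_B/(n_A+n_B) + 1 = 2*8*8/16 + 1 = 9.0000.
        Var[R] = 2*n_A*n_B*(2*n_A*n_B - n_A - n_B) / ((n_A+n_B)^2 * (n_A+n_B-1)) = 14336/3840 = 3.7333.
        SD[R] = 1.9322.
Step 4: Continuity-corrected z = (R - 0.5 - E[R]) / SD[R] = (12 - 0.5 - 9.0000) / 1.9322 = 1.2939.
Step 5: Two-sided p-value via normal approximation = 2*(1 - Phi(|z|)) = 0.195709.
Step 6: alpha = 0.1. fail to reject H0.

R = 12, z = 1.2939, p = 0.195709, fail to reject H0.


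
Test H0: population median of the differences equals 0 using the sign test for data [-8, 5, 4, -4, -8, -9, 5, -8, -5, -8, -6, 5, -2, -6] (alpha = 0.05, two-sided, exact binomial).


Step 1: Discard zero differences. Original n = 14; n_eff = number of nonzero differences = 14.
Nonzero differences (with sign): -8, +5, +4, -4, -8, -9, +5, -8, -5, -8, -6, +5, -2, -6
Step 2: Count signs: positive = 4, negative = 10.
Step 3: Under H0: P(positive) = 0.5, so the number of positives S ~ Bin(14, 0.5).
Step 4: Two-sided exact p-value = sum of Bin(14,0.5) probabilities at or below the observed probability = 0.179565.
Step 5: alpha = 0.05. fail to reject H0.

n_eff = 14, pos = 4, neg = 10, p = 0.179565, fail to reject H0.


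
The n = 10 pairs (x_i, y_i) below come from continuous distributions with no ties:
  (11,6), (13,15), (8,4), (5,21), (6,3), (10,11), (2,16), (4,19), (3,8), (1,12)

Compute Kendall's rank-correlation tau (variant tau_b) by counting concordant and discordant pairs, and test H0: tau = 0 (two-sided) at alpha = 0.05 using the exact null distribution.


Step 1: Enumerate the 45 unordered pairs (i,j) with i<j and classify each by sign(x_j-x_i) * sign(y_j-y_i).
  (1,2):dx=+2,dy=+9->C; (1,3):dx=-3,dy=-2->C; (1,4):dx=-6,dy=+15->D; (1,5):dx=-5,dy=-3->C
  (1,6):dx=-1,dy=+5->D; (1,7):dx=-9,dy=+10->D; (1,8):dx=-7,dy=+13->D; (1,9):dx=-8,dy=+2->D
  (1,10):dx=-10,dy=+6->D; (2,3):dx=-5,dy=-11->C; (2,4):dx=-8,dy=+6->D; (2,5):dx=-7,dy=-12->C
  (2,6):dx=-3,dy=-4->C; (2,7):dx=-11,dy=+1->D; (2,8):dx=-9,dy=+4->D; (2,9):dx=-10,dy=-7->C
  (2,10):dx=-12,dy=-3->C; (3,4):dx=-3,dy=+17->D; (3,5):dx=-2,dy=-1->C; (3,6):dx=+2,dy=+7->C
  (3,7):dx=-6,dy=+12->D; (3,8):dx=-4,dy=+15->D; (3,9):dx=-5,dy=+4->D; (3,10):dx=-7,dy=+8->D
  (4,5):dx=+1,dy=-18->D; (4,6):dx=+5,dy=-10->D; (4,7):dx=-3,dy=-5->C; (4,8):dx=-1,dy=-2->C
  (4,9):dx=-2,dy=-13->C; (4,10):dx=-4,dy=-9->C; (5,6):dx=+4,dy=+8->C; (5,7):dx=-4,dy=+13->D
  (5,8):dx=-2,dy=+16->D; (5,9):dx=-3,dy=+5->D; (5,10):dx=-5,dy=+9->D; (6,7):dx=-8,dy=+5->D
  (6,8):dx=-6,dy=+8->D; (6,9):dx=-7,dy=-3->C; (6,10):dx=-9,dy=+1->D; (7,8):dx=+2,dy=+3->C
  (7,9):dx=+1,dy=-8->D; (7,10):dx=-1,dy=-4->C; (8,9):dx=-1,dy=-11->C; (8,10):dx=-3,dy=-7->C
  (9,10):dx=-2,dy=+4->D
Step 2: C = 20, D = 25, total pairs = 45.
Step 3: tau = (C - D)/(n(n-1)/2) = (20 - 25)/45 = -0.111111.
Step 4: Exact two-sided p-value (enumerate n! = 3628800 permutations of y under H0): p = 0.727490.
Step 5: alpha = 0.05. fail to reject H0.

tau_b = -0.1111 (C=20, D=25), p = 0.727490, fail to reject H0.


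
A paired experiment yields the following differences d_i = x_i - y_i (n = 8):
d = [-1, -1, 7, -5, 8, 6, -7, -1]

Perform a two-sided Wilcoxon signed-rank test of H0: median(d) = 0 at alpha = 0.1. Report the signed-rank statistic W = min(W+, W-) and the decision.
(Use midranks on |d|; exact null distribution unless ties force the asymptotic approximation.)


Step 1: Drop any zero differences (none here) and take |d_i|.
|d| = [1, 1, 7, 5, 8, 6, 7, 1]
Step 2: Midrank |d_i| (ties get averaged ranks).
ranks: |1|->2, |1|->2, |7|->6.5, |5|->4, |8|->8, |6|->5, |7|->6.5, |1|->2
Step 3: Attach original signs; sum ranks with positive sign and with negative sign.
W+ = 6.5 + 8 + 5 = 19.5
W- = 2 + 2 + 4 + 6.5 + 2 = 16.5
(Check: W+ + W- = 36 should equal n(n+1)/2 = 36.)
Step 4: Test statistic W = min(W+, W-) = 16.5.
Step 5: Ties in |d|, so use the tie-corrected normal approximation.
        E[W] = n(n+1)/4 = 8*9/4 = 18.
        Tie groups: |d|=1 (t=3), |d|=7 (t=2); sum(t^3 - t) = 30.
        Var[W] = n(n+1)(2n+1)/24 - sum(t^3-t)/48 = 1224/24 - 30/48 = 50.375.
        z = (W - E[W]) / sqrt(Var[W]) = (16.5 - 18) / 7.0975 = -0.2113.
        Two-sided p = 2*Phi(z) = 0.832621.
Step 6: alpha = 0.1. fail to reject H0.

W+ = 19.5, W- = 16.5, W = min = 16.5, p = 0.832621, fail to reject H0.


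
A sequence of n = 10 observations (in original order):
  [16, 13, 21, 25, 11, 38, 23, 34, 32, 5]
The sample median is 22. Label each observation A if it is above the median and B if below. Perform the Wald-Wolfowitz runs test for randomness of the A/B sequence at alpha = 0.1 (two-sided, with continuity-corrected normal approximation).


Step 1: Compute median = 22; label A = above, B = below.
Labels in order: BBBABAAAAB  (n_A = 5, n_B = 5)
Step 2: Count runs R = 5.
Step 3: Under H0 (random ordering), E[R] = 2*n_A*n_B/(n_A+n_B) + 1 = 2*5*5/10 + 1 = 6.0000.
        Var[R] = 2*n_A*n_B*(2*n_A*n_B - n_A - n_B) / ((n_A+n_B)^2 * (n_A+n_B-1)) = 2000/900 = 2.2222.
        SD[R] = 1.4907.
Step 4: Continuity-corrected z = (R + 0.5 - E[R]) / SD[R] = (5 + 0.5 - 6.0000) / 1.4907 = -0.3354.
Step 5: Two-sided p-value via normal approximation = 2*(1 - Phi(|z|)) = 0.737316.
Step 6: alpha = 0.1. fail to reject H0.

R = 5, z = -0.3354, p = 0.737316, fail to reject H0.


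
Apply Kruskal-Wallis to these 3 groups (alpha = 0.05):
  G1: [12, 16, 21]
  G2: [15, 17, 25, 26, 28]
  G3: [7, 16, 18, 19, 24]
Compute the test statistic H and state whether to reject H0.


Step 1: Combine all N = 13 observations and assign midranks.
sorted (value, group, rank): (7,G3,1), (12,G1,2), (15,G2,3), (16,G1,4.5), (16,G3,4.5), (17,G2,6), (18,G3,7), (19,G3,8), (21,G1,9), (24,G3,10), (25,G2,11), (26,G2,12), (28,G2,13)
Step 2: Sum ranks within each group.
R_1 = 15.5 (n_1 = 3)
R_2 = 45 (n_2 = 5)
R_3 = 30.5 (n_3 = 5)
Step 3: H = 12/(N(N+1)) * sum(R_i^2/n_i) - 3(N+1)
     = 12/(13*14) * (15.5^2/3 + 45^2/5 + 30.5^2/5) - 3*14
     = 0.065934 * 671.133 - 42
     = 2.250549.
Step 4: Ties present; correction factor C = 1 - 6/(13^3 - 13) = 0.997253. Corrected H = 2.250549 / 0.997253 = 2.256749.
Step 5: Under H0, H ~ chi^2(2); p-value = 0.323559.
Step 6: alpha = 0.05. fail to reject H0.

H = 2.2567, df = 2, p = 0.323559, fail to reject H0.


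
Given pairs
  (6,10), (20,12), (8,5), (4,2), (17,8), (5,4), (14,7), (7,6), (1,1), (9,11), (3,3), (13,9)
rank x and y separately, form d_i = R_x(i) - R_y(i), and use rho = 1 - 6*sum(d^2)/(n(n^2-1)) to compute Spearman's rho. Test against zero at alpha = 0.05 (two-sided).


Step 1: Rank x and y separately (midranks; no ties here).
rank(x): 6->5, 20->12, 8->7, 4->3, 17->11, 5->4, 14->10, 7->6, 1->1, 9->8, 3->2, 13->9
rank(y): 10->10, 12->12, 5->5, 2->2, 8->8, 4->4, 7->7, 6->6, 1->1, 11->11, 3->3, 9->9
Step 2: d_i = R_x(i) - R_y(i); compute d_i^2.
  (5-10)^2=25, (12-12)^2=0, (7-5)^2=4, (3-2)^2=1, (11-8)^2=9, (4-4)^2=0, (10-7)^2=9, (6-6)^2=0, (1-1)^2=0, (8-11)^2=9, (2-3)^2=1, (9-9)^2=0
sum(d^2) = 58.
Step 3: rho = 1 - 6*58 / (12*(12^2 - 1)) = 1 - 348/1716 = 0.797203.
Step 4: Under H0, t = rho * sqrt((n-2)/(1-rho^2)) = 4.1758 ~ t(10).
Step 5: Two-sided p-value from the t-distribution with 10 df = 0.001900.
Step 6: alpha = 0.05. reject H0.

rho = 0.7972, p = 0.001900, reject H0 at alpha = 0.05.


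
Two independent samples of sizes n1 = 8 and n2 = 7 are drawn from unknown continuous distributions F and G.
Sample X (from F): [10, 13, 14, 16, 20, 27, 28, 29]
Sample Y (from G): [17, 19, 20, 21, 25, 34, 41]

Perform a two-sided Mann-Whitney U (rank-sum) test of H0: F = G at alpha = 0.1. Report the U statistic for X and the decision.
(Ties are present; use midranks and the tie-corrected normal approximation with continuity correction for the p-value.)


Step 1: Combine and sort all 15 observations; assign midranks.
sorted (value, group): (10,X), (13,X), (14,X), (16,X), (17,Y), (19,Y), (20,X), (20,Y), (21,Y), (25,Y), (27,X), (28,X), (29,X), (34,Y), (41,Y)
ranks: 10->1, 13->2, 14->3, 16->4, 17->5, 19->6, 20->7.5, 20->7.5, 21->9, 25->10, 27->11, 28->12, 29->13, 34->14, 41->15
Step 2: Rank sum for X: R1 = 1 + 2 + 3 + 4 + 7.5 + 11 + 12 + 13 = 53.5.
Step 3: U_X = R1 - n1(n1+1)/2 = 53.5 - 8*9/2 = 53.5 - 36 = 17.5.
       U_Y = n1*n2 - U_X = 56 - 17.5 = 38.5.
Step 4: Ties are present, so use the tie-corrected normal approximation (with continuity correction) for the p-value.
Step 5: p-value = 0.246738; compare to alpha = 0.1. fail to reject H0.

U_X = 17.5, p = 0.246738, fail to reject H0 at alpha = 0.1.


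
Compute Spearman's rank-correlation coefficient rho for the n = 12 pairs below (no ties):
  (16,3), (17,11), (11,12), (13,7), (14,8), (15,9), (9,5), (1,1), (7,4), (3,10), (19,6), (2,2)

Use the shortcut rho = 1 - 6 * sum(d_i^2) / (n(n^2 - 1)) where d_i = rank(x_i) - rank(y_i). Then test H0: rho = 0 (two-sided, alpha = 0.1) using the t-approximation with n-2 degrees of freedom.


Step 1: Rank x and y separately (midranks; no ties here).
rank(x): 16->10, 17->11, 11->6, 13->7, 14->8, 15->9, 9->5, 1->1, 7->4, 3->3, 19->12, 2->2
rank(y): 3->3, 11->11, 12->12, 7->7, 8->8, 9->9, 5->5, 1->1, 4->4, 10->10, 6->6, 2->2
Step 2: d_i = R_x(i) - R_y(i); compute d_i^2.
  (10-3)^2=49, (11-11)^2=0, (6-12)^2=36, (7-7)^2=0, (8-8)^2=0, (9-9)^2=0, (5-5)^2=0, (1-1)^2=0, (4-4)^2=0, (3-10)^2=49, (12-6)^2=36, (2-2)^2=0
sum(d^2) = 170.
Step 3: rho = 1 - 6*170 / (12*(12^2 - 1)) = 1 - 1020/1716 = 0.405594.
Step 4: Under H0, t = rho * sqrt((n-2)/(1-rho^2)) = 1.4032 ~ t(10).
Step 5: Two-sided p-value from the t-distribution with 10 df = 0.190836.
Step 6: alpha = 0.1. fail to reject H0.

rho = 0.4056, p = 0.190836, fail to reject H0 at alpha = 0.1.


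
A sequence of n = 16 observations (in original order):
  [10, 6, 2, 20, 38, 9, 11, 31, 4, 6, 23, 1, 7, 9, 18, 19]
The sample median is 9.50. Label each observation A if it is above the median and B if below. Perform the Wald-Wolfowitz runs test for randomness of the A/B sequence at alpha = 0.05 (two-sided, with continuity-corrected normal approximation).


Step 1: Compute median = 9.50; label A = above, B = below.
Labels in order: ABBAABAABBABBBAA  (n_A = 8, n_B = 8)
Step 2: Count runs R = 9.
Step 3: Under H0 (random ordering), E[R] = 2*n_A*n_B/(n_A+n_B) + 1 = 2*8*8/16 + 1 = 9.0000.
        Var[R] = 2*n_A*n_B*(2*n_A*n_B - n_A - n_B) / ((n_A+n_B)^2 * (n_A+n_B-1)) = 14336/3840 = 3.7333.
        SD[R] = 1.9322.
Step 4: R = E[R], so z = 0 with no continuity correction.
Step 5: Two-sided p-value via normal approximation = 2*(1 - Phi(|z|)) = 1.000000.
Step 6: alpha = 0.05. fail to reject H0.

R = 9, z = 0.0000, p = 1.000000, fail to reject H0.


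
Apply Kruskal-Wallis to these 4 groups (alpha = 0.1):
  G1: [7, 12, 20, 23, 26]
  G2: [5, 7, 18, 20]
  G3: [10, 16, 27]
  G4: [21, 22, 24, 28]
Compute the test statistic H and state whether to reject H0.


Step 1: Combine all N = 16 observations and assign midranks.
sorted (value, group, rank): (5,G2,1), (7,G1,2.5), (7,G2,2.5), (10,G3,4), (12,G1,5), (16,G3,6), (18,G2,7), (20,G1,8.5), (20,G2,8.5), (21,G4,10), (22,G4,11), (23,G1,12), (24,G4,13), (26,G1,14), (27,G3,15), (28,G4,16)
Step 2: Sum ranks within each group.
R_1 = 42 (n_1 = 5)
R_2 = 19 (n_2 = 4)
R_3 = 25 (n_3 = 3)
R_4 = 50 (n_4 = 4)
Step 3: H = 12/(N(N+1)) * sum(R_i^2/n_i) - 3(N+1)
     = 12/(16*17) * (42^2/5 + 19^2/4 + 25^2/3 + 50^2/4) - 3*17
     = 0.044118 * 1276.38 - 51
     = 5.311029.
Step 4: Ties present; correction factor C = 1 - 12/(16^3 - 16) = 0.997059. Corrected H = 5.311029 / 0.997059 = 5.326696.
Step 5: Under H0, H ~ chi^2(3); p-value = 0.149379.
Step 6: alpha = 0.1. fail to reject H0.

H = 5.3267, df = 3, p = 0.149379, fail to reject H0.


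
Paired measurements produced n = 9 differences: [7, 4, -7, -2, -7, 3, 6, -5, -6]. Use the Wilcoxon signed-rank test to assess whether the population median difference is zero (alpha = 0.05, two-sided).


Step 1: Drop any zero differences (none here) and take |d_i|.
|d| = [7, 4, 7, 2, 7, 3, 6, 5, 6]
Step 2: Midrank |d_i| (ties get averaged ranks).
ranks: |7|->8, |4|->3, |7|->8, |2|->1, |7|->8, |3|->2, |6|->5.5, |5|->4, |6|->5.5
Step 3: Attach original signs; sum ranks with positive sign and with negative sign.
W+ = 8 + 3 + 2 + 5.5 = 18.5
W- = 8 + 1 + 8 + 4 + 5.5 = 26.5
(Check: W+ + W- = 45 should equal n(n+1)/2 = 45.)
Step 4: Test statistic W = min(W+, W-) = 18.5.
Step 5: Ties in |d|, so use the tie-corrected normal approximation.
        E[W] = n(n+1)/4 = 9*10/4 = 22.5.
        Tie groups: |d|=6 (t=2), |d|=7 (t=3); sum(t^3 - t) = 30.
        Var[W] = n(n+1)(2n+1)/24 - sum(t^3-t)/48 = 1710/24 - 30/48 = 70.625.
        z = (W - E[W]) / sqrt(Var[W]) = (18.5 - 22.5) / 8.4039 = -0.4760.
        Two-sided p = 2*Phi(z) = 0.634095.
Step 6: alpha = 0.05. fail to reject H0.

W+ = 18.5, W- = 26.5, W = min = 18.5, p = 0.634095, fail to reject H0.


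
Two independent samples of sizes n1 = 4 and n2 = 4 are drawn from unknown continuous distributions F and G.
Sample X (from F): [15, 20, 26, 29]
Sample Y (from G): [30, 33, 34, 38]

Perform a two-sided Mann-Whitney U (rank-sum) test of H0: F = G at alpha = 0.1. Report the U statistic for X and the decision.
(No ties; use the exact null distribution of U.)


Step 1: Combine and sort all 8 observations; assign midranks.
sorted (value, group): (15,X), (20,X), (26,X), (29,X), (30,Y), (33,Y), (34,Y), (38,Y)
ranks: 15->1, 20->2, 26->3, 29->4, 30->5, 33->6, 34->7, 38->8
Step 2: Rank sum for X: R1 = 1 + 2 + 3 + 4 = 10.
Step 3: U_X = R1 - n1(n1+1)/2 = 10 - 4*5/2 = 10 - 10 = 0.
       U_Y = n1*n2 - U_X = 16 - 0 = 16.
Step 4: No ties, so the exact null distribution of U (based on enumerating the C(8,4) = 70 equally likely rank assignments) gives the two-sided p-value.
Step 5: p-value = 0.028571; compare to alpha = 0.1. reject H0.

U_X = 0, p = 0.028571, reject H0 at alpha = 0.1.


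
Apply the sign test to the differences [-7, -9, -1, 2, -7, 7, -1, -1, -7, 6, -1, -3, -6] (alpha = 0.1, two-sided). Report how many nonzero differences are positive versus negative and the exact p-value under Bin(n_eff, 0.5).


Step 1: Discard zero differences. Original n = 13; n_eff = number of nonzero differences = 13.
Nonzero differences (with sign): -7, -9, -1, +2, -7, +7, -1, -1, -7, +6, -1, -3, -6
Step 2: Count signs: positive = 3, negative = 10.
Step 3: Under H0: P(positive) = 0.5, so the number of positives S ~ Bin(13, 0.5).
Step 4: Two-sided exact p-value = sum of Bin(13,0.5) probabilities at or below the observed probability = 0.092285.
Step 5: alpha = 0.1. reject H0.

n_eff = 13, pos = 3, neg = 10, p = 0.092285, reject H0.


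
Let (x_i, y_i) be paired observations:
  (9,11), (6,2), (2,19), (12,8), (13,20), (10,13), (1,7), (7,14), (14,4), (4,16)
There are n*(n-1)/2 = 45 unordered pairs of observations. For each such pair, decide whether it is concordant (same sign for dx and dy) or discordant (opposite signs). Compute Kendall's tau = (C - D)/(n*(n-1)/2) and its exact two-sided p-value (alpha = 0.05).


Step 1: Enumerate the 45 unordered pairs (i,j) with i<j and classify each by sign(x_j-x_i) * sign(y_j-y_i).
  (1,2):dx=-3,dy=-9->C; (1,3):dx=-7,dy=+8->D; (1,4):dx=+3,dy=-3->D; (1,5):dx=+4,dy=+9->C
  (1,6):dx=+1,dy=+2->C; (1,7):dx=-8,dy=-4->C; (1,8):dx=-2,dy=+3->D; (1,9):dx=+5,dy=-7->D
  (1,10):dx=-5,dy=+5->D; (2,3):dx=-4,dy=+17->D; (2,4):dx=+6,dy=+6->C; (2,5):dx=+7,dy=+18->C
  (2,6):dx=+4,dy=+11->C; (2,7):dx=-5,dy=+5->D; (2,8):dx=+1,dy=+12->C; (2,9):dx=+8,dy=+2->C
  (2,10):dx=-2,dy=+14->D; (3,4):dx=+10,dy=-11->D; (3,5):dx=+11,dy=+1->C; (3,6):dx=+8,dy=-6->D
  (3,7):dx=-1,dy=-12->C; (3,8):dx=+5,dy=-5->D; (3,9):dx=+12,dy=-15->D; (3,10):dx=+2,dy=-3->D
  (4,5):dx=+1,dy=+12->C; (4,6):dx=-2,dy=+5->D; (4,7):dx=-11,dy=-1->C; (4,8):dx=-5,dy=+6->D
  (4,9):dx=+2,dy=-4->D; (4,10):dx=-8,dy=+8->D; (5,6):dx=-3,dy=-7->C; (5,7):dx=-12,dy=-13->C
  (5,8):dx=-6,dy=-6->C; (5,9):dx=+1,dy=-16->D; (5,10):dx=-9,dy=-4->C; (6,7):dx=-9,dy=-6->C
  (6,8):dx=-3,dy=+1->D; (6,9):dx=+4,dy=-9->D; (6,10):dx=-6,dy=+3->D; (7,8):dx=+6,dy=+7->C
  (7,9):dx=+13,dy=-3->D; (7,10):dx=+3,dy=+9->C; (8,9):dx=+7,dy=-10->D; (8,10):dx=-3,dy=+2->D
  (9,10):dx=-10,dy=+12->D
Step 2: C = 20, D = 25, total pairs = 45.
Step 3: tau = (C - D)/(n(n-1)/2) = (20 - 25)/45 = -0.111111.
Step 4: Exact two-sided p-value (enumerate n! = 3628800 permutations of y under H0): p = 0.727490.
Step 5: alpha = 0.05. fail to reject H0.

tau_b = -0.1111 (C=20, D=25), p = 0.727490, fail to reject H0.


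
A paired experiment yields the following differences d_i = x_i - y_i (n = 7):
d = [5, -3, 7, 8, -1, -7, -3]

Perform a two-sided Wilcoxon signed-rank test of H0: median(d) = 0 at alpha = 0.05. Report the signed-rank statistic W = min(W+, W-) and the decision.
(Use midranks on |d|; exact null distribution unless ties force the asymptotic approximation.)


Step 1: Drop any zero differences (none here) and take |d_i|.
|d| = [5, 3, 7, 8, 1, 7, 3]
Step 2: Midrank |d_i| (ties get averaged ranks).
ranks: |5|->4, |3|->2.5, |7|->5.5, |8|->7, |1|->1, |7|->5.5, |3|->2.5
Step 3: Attach original signs; sum ranks with positive sign and with negative sign.
W+ = 4 + 5.5 + 7 = 16.5
W- = 2.5 + 1 + 5.5 + 2.5 = 11.5
(Check: W+ + W- = 28 should equal n(n+1)/2 = 28.)
Step 4: Test statistic W = min(W+, W-) = 11.5.
Step 5: Ties in |d|, so use the tie-corrected normal approximation.
        E[W] = n(n+1)/4 = 7*8/4 = 14.
        Tie groups: |d|=3 (t=2), |d|=7 (t=2); sum(t^3 - t) = 12.
        Var[W] = n(n+1)(2n+1)/24 - sum(t^3-t)/48 = 840/24 - 12/48 = 34.75.
        z = (W - E[W]) / sqrt(Var[W]) = (11.5 - 14) / 5.8949 = -0.4241.
        Two-sided p = 2*Phi(z) = 0.671497.
Step 6: alpha = 0.05. fail to reject H0.

W+ = 16.5, W- = 11.5, W = min = 11.5, p = 0.671497, fail to reject H0.


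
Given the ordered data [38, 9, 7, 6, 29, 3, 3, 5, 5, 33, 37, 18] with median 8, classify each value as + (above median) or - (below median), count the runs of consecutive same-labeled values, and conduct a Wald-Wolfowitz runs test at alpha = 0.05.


Step 1: Compute median = 8; label A = above, B = below.
Labels in order: AABBABBBBAAA  (n_A = 6, n_B = 6)
Step 2: Count runs R = 5.
Step 3: Under H0 (random ordering), E[R] = 2*n_A*n_B/(n_A+n_B) + 1 = 2*6*6/12 + 1 = 7.0000.
        Var[R] = 2*n_A*n_B*(2*n_A*n_B - n_A - n_B) / ((n_A+n_B)^2 * (n_A+n_B-1)) = 4320/1584 = 2.7273.
        SD[R] = 1.6514.
Step 4: Continuity-corrected z = (R + 0.5 - E[R]) / SD[R] = (5 + 0.5 - 7.0000) / 1.6514 = -0.9083.
Step 5: Two-sided p-value via normal approximation = 2*(1 - Phi(|z|)) = 0.363722.
Step 6: alpha = 0.05. fail to reject H0.

R = 5, z = -0.9083, p = 0.363722, fail to reject H0.


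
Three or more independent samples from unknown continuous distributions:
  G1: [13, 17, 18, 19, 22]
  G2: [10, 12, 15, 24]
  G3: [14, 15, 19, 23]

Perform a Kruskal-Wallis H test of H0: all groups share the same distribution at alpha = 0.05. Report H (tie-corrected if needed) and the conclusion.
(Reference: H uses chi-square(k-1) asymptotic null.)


Step 1: Combine all N = 13 observations and assign midranks.
sorted (value, group, rank): (10,G2,1), (12,G2,2), (13,G1,3), (14,G3,4), (15,G2,5.5), (15,G3,5.5), (17,G1,7), (18,G1,8), (19,G1,9.5), (19,G3,9.5), (22,G1,11), (23,G3,12), (24,G2,13)
Step 2: Sum ranks within each group.
R_1 = 38.5 (n_1 = 5)
R_2 = 21.5 (n_2 = 4)
R_3 = 31 (n_3 = 4)
Step 3: H = 12/(N(N+1)) * sum(R_i^2/n_i) - 3(N+1)
     = 12/(13*14) * (38.5^2/5 + 21.5^2/4 + 31^2/4) - 3*14
     = 0.065934 * 652.263 - 42
     = 1.006319.
Step 4: Ties present; correction factor C = 1 - 12/(13^3 - 13) = 0.994505. Corrected H = 1.006319 / 0.994505 = 1.011878.
Step 5: Under H0, H ~ chi^2(2); p-value = 0.602939.
Step 6: alpha = 0.05. fail to reject H0.

H = 1.0119, df = 2, p = 0.602939, fail to reject H0.


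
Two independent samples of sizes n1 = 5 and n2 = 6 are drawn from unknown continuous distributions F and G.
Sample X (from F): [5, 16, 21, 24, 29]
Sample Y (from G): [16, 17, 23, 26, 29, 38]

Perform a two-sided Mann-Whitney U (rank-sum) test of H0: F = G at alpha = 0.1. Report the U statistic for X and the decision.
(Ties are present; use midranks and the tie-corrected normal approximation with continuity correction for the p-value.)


Step 1: Combine and sort all 11 observations; assign midranks.
sorted (value, group): (5,X), (16,X), (16,Y), (17,Y), (21,X), (23,Y), (24,X), (26,Y), (29,X), (29,Y), (38,Y)
ranks: 5->1, 16->2.5, 16->2.5, 17->4, 21->5, 23->6, 24->7, 26->8, 29->9.5, 29->9.5, 38->11
Step 2: Rank sum for X: R1 = 1 + 2.5 + 5 + 7 + 9.5 = 25.
Step 3: U_X = R1 - n1(n1+1)/2 = 25 - 5*6/2 = 25 - 15 = 10.
       U_Y = n1*n2 - U_X = 30 - 10 = 20.
Step 4: Ties are present, so use the tie-corrected normal approximation (with continuity correction) for the p-value.
Step 5: p-value = 0.409176; compare to alpha = 0.1. fail to reject H0.

U_X = 10, p = 0.409176, fail to reject H0 at alpha = 0.1.


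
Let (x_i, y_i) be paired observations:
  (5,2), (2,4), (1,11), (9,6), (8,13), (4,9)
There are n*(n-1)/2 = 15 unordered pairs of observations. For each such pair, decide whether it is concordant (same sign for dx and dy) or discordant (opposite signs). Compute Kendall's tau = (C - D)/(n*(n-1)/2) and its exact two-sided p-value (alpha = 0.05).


Step 1: Enumerate the 15 unordered pairs (i,j) with i<j and classify each by sign(x_j-x_i) * sign(y_j-y_i).
  (1,2):dx=-3,dy=+2->D; (1,3):dx=-4,dy=+9->D; (1,4):dx=+4,dy=+4->C; (1,5):dx=+3,dy=+11->C
  (1,6):dx=-1,dy=+7->D; (2,3):dx=-1,dy=+7->D; (2,4):dx=+7,dy=+2->C; (2,5):dx=+6,dy=+9->C
  (2,6):dx=+2,dy=+5->C; (3,4):dx=+8,dy=-5->D; (3,5):dx=+7,dy=+2->C; (3,6):dx=+3,dy=-2->D
  (4,5):dx=-1,dy=+7->D; (4,6):dx=-5,dy=+3->D; (5,6):dx=-4,dy=-4->C
Step 2: C = 7, D = 8, total pairs = 15.
Step 3: tau = (C - D)/(n(n-1)/2) = (7 - 8)/15 = -0.066667.
Step 4: Exact two-sided p-value (enumerate n! = 720 permutations of y under H0): p = 1.000000.
Step 5: alpha = 0.05. fail to reject H0.

tau_b = -0.0667 (C=7, D=8), p = 1.000000, fail to reject H0.


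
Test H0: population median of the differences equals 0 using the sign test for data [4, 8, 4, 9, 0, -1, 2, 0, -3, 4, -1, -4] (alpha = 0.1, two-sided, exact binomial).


Step 1: Discard zero differences. Original n = 12; n_eff = number of nonzero differences = 10.
Nonzero differences (with sign): +4, +8, +4, +9, -1, +2, -3, +4, -1, -4
Step 2: Count signs: positive = 6, negative = 4.
Step 3: Under H0: P(positive) = 0.5, so the number of positives S ~ Bin(10, 0.5).
Step 4: Two-sided exact p-value = sum of Bin(10,0.5) probabilities at or below the observed probability = 0.753906.
Step 5: alpha = 0.1. fail to reject H0.

n_eff = 10, pos = 6, neg = 4, p = 0.753906, fail to reject H0.


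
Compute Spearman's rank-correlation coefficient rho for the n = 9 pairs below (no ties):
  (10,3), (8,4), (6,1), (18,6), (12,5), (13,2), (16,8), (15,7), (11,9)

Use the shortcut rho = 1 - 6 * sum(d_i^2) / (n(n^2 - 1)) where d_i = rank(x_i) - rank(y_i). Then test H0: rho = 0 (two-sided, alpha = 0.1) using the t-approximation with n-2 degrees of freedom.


Step 1: Rank x and y separately (midranks; no ties here).
rank(x): 10->3, 8->2, 6->1, 18->9, 12->5, 13->6, 16->8, 15->7, 11->4
rank(y): 3->3, 4->4, 1->1, 6->6, 5->5, 2->2, 8->8, 7->7, 9->9
Step 2: d_i = R_x(i) - R_y(i); compute d_i^2.
  (3-3)^2=0, (2-4)^2=4, (1-1)^2=0, (9-6)^2=9, (5-5)^2=0, (6-2)^2=16, (8-8)^2=0, (7-7)^2=0, (4-9)^2=25
sum(d^2) = 54.
Step 3: rho = 1 - 6*54 / (9*(9^2 - 1)) = 1 - 324/720 = 0.550000.
Step 4: Under H0, t = rho * sqrt((n-2)/(1-rho^2)) = 1.7424 ~ t(7).
Step 5: Two-sided p-value from the t-distribution with 7 df = 0.124977.
Step 6: alpha = 0.1. fail to reject H0.

rho = 0.5500, p = 0.124977, fail to reject H0 at alpha = 0.1.


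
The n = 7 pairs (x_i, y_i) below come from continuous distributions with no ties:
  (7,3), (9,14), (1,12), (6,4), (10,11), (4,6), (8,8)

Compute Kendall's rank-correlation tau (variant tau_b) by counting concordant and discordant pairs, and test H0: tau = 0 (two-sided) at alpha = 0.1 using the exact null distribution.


Step 1: Enumerate the 21 unordered pairs (i,j) with i<j and classify each by sign(x_j-x_i) * sign(y_j-y_i).
  (1,2):dx=+2,dy=+11->C; (1,3):dx=-6,dy=+9->D; (1,4):dx=-1,dy=+1->D; (1,5):dx=+3,dy=+8->C
  (1,6):dx=-3,dy=+3->D; (1,7):dx=+1,dy=+5->C; (2,3):dx=-8,dy=-2->C; (2,4):dx=-3,dy=-10->C
  (2,5):dx=+1,dy=-3->D; (2,6):dx=-5,dy=-8->C; (2,7):dx=-1,dy=-6->C; (3,4):dx=+5,dy=-8->D
  (3,5):dx=+9,dy=-1->D; (3,6):dx=+3,dy=-6->D; (3,7):dx=+7,dy=-4->D; (4,5):dx=+4,dy=+7->C
  (4,6):dx=-2,dy=+2->D; (4,7):dx=+2,dy=+4->C; (5,6):dx=-6,dy=-5->C; (5,7):dx=-2,dy=-3->C
  (6,7):dx=+4,dy=+2->C
Step 2: C = 12, D = 9, total pairs = 21.
Step 3: tau = (C - D)/(n(n-1)/2) = (12 - 9)/21 = 0.142857.
Step 4: Exact two-sided p-value (enumerate n! = 5040 permutations of y under H0): p = 0.772619.
Step 5: alpha = 0.1. fail to reject H0.

tau_b = 0.1429 (C=12, D=9), p = 0.772619, fail to reject H0.


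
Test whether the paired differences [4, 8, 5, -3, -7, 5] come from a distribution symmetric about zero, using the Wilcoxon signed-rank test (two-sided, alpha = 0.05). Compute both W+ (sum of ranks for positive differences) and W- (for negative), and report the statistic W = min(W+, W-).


Step 1: Drop any zero differences (none here) and take |d_i|.
|d| = [4, 8, 5, 3, 7, 5]
Step 2: Midrank |d_i| (ties get averaged ranks).
ranks: |4|->2, |8|->6, |5|->3.5, |3|->1, |7|->5, |5|->3.5
Step 3: Attach original signs; sum ranks with positive sign and with negative sign.
W+ = 2 + 6 + 3.5 + 3.5 = 15
W- = 1 + 5 = 6
(Check: W+ + W- = 21 should equal n(n+1)/2 = 21.)
Step 4: Test statistic W = min(W+, W-) = 6.
Step 5: Ties in |d|, so use the tie-corrected normal approximation.
        E[W] = n(n+1)/4 = 6*7/4 = 10.5.
        Tie groups: |d|=5 (t=2); sum(t^3 - t) = 6.
        Var[W] = n(n+1)(2n+1)/24 - sum(t^3-t)/48 = 546/24 - 6/48 = 22.625.
        z = (W - E[W]) / sqrt(Var[W]) = (6 - 10.5) / 4.7566 = -0.9461.
        Two-sided p = 2*Phi(z) = 0.344118.
Step 6: alpha = 0.05. fail to reject H0.

W+ = 15, W- = 6, W = min = 6, p = 0.344118, fail to reject H0.


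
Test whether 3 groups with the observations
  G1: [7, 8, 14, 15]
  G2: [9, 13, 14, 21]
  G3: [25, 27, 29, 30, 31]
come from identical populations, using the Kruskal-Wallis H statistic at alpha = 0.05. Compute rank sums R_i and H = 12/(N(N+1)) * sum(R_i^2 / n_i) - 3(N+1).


Step 1: Combine all N = 13 observations and assign midranks.
sorted (value, group, rank): (7,G1,1), (8,G1,2), (9,G2,3), (13,G2,4), (14,G1,5.5), (14,G2,5.5), (15,G1,7), (21,G2,8), (25,G3,9), (27,G3,10), (29,G3,11), (30,G3,12), (31,G3,13)
Step 2: Sum ranks within each group.
R_1 = 15.5 (n_1 = 4)
R_2 = 20.5 (n_2 = 4)
R_3 = 55 (n_3 = 5)
Step 3: H = 12/(N(N+1)) * sum(R_i^2/n_i) - 3(N+1)
     = 12/(13*14) * (15.5^2/4 + 20.5^2/4 + 55^2/5) - 3*14
     = 0.065934 * 770.125 - 42
     = 8.777473.
Step 4: Ties present; correction factor C = 1 - 6/(13^3 - 13) = 0.997253. Corrected H = 8.777473 / 0.997253 = 8.801653.
Step 5: Under H0, H ~ chi^2(2); p-value = 0.012267.
Step 6: alpha = 0.05. reject H0.

H = 8.8017, df = 2, p = 0.012267, reject H0.


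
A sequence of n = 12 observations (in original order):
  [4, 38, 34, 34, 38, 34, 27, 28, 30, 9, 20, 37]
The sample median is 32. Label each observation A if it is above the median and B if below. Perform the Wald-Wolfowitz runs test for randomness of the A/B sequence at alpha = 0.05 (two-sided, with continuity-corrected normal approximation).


Step 1: Compute median = 32; label A = above, B = below.
Labels in order: BAAAAABBBBBA  (n_A = 6, n_B = 6)
Step 2: Count runs R = 4.
Step 3: Under H0 (random ordering), E[R] = 2*n_A*n_B/(n_A+n_B) + 1 = 2*6*6/12 + 1 = 7.0000.
        Var[R] = 2*n_A*n_B*(2*n_A*n_B - n_A - n_B) / ((n_A+n_B)^2 * (n_A+n_B-1)) = 4320/1584 = 2.7273.
        SD[R] = 1.6514.
Step 4: Continuity-corrected z = (R + 0.5 - E[R]) / SD[R] = (4 + 0.5 - 7.0000) / 1.6514 = -1.5138.
Step 5: Two-sided p-value via normal approximation = 2*(1 - Phi(|z|)) = 0.130070.
Step 6: alpha = 0.05. fail to reject H0.

R = 4, z = -1.5138, p = 0.130070, fail to reject H0.


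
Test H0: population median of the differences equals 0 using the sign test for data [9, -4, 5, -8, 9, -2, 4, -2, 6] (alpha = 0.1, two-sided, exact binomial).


Step 1: Discard zero differences. Original n = 9; n_eff = number of nonzero differences = 9.
Nonzero differences (with sign): +9, -4, +5, -8, +9, -2, +4, -2, +6
Step 2: Count signs: positive = 5, negative = 4.
Step 3: Under H0: P(positive) = 0.5, so the number of positives S ~ Bin(9, 0.5).
Step 4: Two-sided exact p-value = sum of Bin(9,0.5) probabilities at or below the observed probability = 1.000000.
Step 5: alpha = 0.1. fail to reject H0.

n_eff = 9, pos = 5, neg = 4, p = 1.000000, fail to reject H0.


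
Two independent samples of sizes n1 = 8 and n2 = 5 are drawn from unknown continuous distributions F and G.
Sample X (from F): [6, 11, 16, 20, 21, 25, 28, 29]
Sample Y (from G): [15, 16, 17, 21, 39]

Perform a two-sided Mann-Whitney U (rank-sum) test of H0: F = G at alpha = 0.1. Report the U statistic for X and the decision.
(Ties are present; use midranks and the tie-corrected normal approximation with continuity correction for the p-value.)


Step 1: Combine and sort all 13 observations; assign midranks.
sorted (value, group): (6,X), (11,X), (15,Y), (16,X), (16,Y), (17,Y), (20,X), (21,X), (21,Y), (25,X), (28,X), (29,X), (39,Y)
ranks: 6->1, 11->2, 15->3, 16->4.5, 16->4.5, 17->6, 20->7, 21->8.5, 21->8.5, 25->10, 28->11, 29->12, 39->13
Step 2: Rank sum for X: R1 = 1 + 2 + 4.5 + 7 + 8.5 + 10 + 11 + 12 = 56.
Step 3: U_X = R1 - n1(n1+1)/2 = 56 - 8*9/2 = 56 - 36 = 20.
       U_Y = n1*n2 - U_X = 40 - 20 = 20.
Step 4: Ties are present, so use the tie-corrected normal approximation (with continuity correction) for the p-value.
Step 5: p-value = 1.000000; compare to alpha = 0.1. fail to reject H0.

U_X = 20, p = 1.000000, fail to reject H0 at alpha = 0.1.


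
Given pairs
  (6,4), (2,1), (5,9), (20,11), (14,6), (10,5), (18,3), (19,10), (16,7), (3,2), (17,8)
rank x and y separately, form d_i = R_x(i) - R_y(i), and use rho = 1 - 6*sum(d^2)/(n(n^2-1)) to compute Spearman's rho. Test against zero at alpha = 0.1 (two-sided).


Step 1: Rank x and y separately (midranks; no ties here).
rank(x): 6->4, 2->1, 5->3, 20->11, 14->6, 10->5, 18->9, 19->10, 16->7, 3->2, 17->8
rank(y): 4->4, 1->1, 9->9, 11->11, 6->6, 5->5, 3->3, 10->10, 7->7, 2->2, 8->8
Step 2: d_i = R_x(i) - R_y(i); compute d_i^2.
  (4-4)^2=0, (1-1)^2=0, (3-9)^2=36, (11-11)^2=0, (6-6)^2=0, (5-5)^2=0, (9-3)^2=36, (10-10)^2=0, (7-7)^2=0, (2-2)^2=0, (8-8)^2=0
sum(d^2) = 72.
Step 3: rho = 1 - 6*72 / (11*(11^2 - 1)) = 1 - 432/1320 = 0.672727.
Step 4: Under H0, t = rho * sqrt((n-2)/(1-rho^2)) = 2.7277 ~ t(9).
Step 5: Two-sided p-value from the t-distribution with 9 df = 0.023313.
Step 6: alpha = 0.1. reject H0.

rho = 0.6727, p = 0.023313, reject H0 at alpha = 0.1.


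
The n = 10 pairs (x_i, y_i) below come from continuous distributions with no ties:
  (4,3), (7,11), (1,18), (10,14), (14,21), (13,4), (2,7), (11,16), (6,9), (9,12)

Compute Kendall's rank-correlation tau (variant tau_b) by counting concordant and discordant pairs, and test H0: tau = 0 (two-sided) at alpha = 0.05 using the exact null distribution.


Step 1: Enumerate the 45 unordered pairs (i,j) with i<j and classify each by sign(x_j-x_i) * sign(y_j-y_i).
  (1,2):dx=+3,dy=+8->C; (1,3):dx=-3,dy=+15->D; (1,4):dx=+6,dy=+11->C; (1,5):dx=+10,dy=+18->C
  (1,6):dx=+9,dy=+1->C; (1,7):dx=-2,dy=+4->D; (1,8):dx=+7,dy=+13->C; (1,9):dx=+2,dy=+6->C
  (1,10):dx=+5,dy=+9->C; (2,3):dx=-6,dy=+7->D; (2,4):dx=+3,dy=+3->C; (2,5):dx=+7,dy=+10->C
  (2,6):dx=+6,dy=-7->D; (2,7):dx=-5,dy=-4->C; (2,8):dx=+4,dy=+5->C; (2,9):dx=-1,dy=-2->C
  (2,10):dx=+2,dy=+1->C; (3,4):dx=+9,dy=-4->D; (3,5):dx=+13,dy=+3->C; (3,6):dx=+12,dy=-14->D
  (3,7):dx=+1,dy=-11->D; (3,8):dx=+10,dy=-2->D; (3,9):dx=+5,dy=-9->D; (3,10):dx=+8,dy=-6->D
  (4,5):dx=+4,dy=+7->C; (4,6):dx=+3,dy=-10->D; (4,7):dx=-8,dy=-7->C; (4,8):dx=+1,dy=+2->C
  (4,9):dx=-4,dy=-5->C; (4,10):dx=-1,dy=-2->C; (5,6):dx=-1,dy=-17->C; (5,7):dx=-12,dy=-14->C
  (5,8):dx=-3,dy=-5->C; (5,9):dx=-8,dy=-12->C; (5,10):dx=-5,dy=-9->C; (6,7):dx=-11,dy=+3->D
  (6,8):dx=-2,dy=+12->D; (6,9):dx=-7,dy=+5->D; (6,10):dx=-4,dy=+8->D; (7,8):dx=+9,dy=+9->C
  (7,9):dx=+4,dy=+2->C; (7,10):dx=+7,dy=+5->C; (8,9):dx=-5,dy=-7->C; (8,10):dx=-2,dy=-4->C
  (9,10):dx=+3,dy=+3->C
Step 2: C = 30, D = 15, total pairs = 45.
Step 3: tau = (C - D)/(n(n-1)/2) = (30 - 15)/45 = 0.333333.
Step 4: Exact two-sided p-value (enumerate n! = 3628800 permutations of y under H0): p = 0.216373.
Step 5: alpha = 0.05. fail to reject H0.

tau_b = 0.3333 (C=30, D=15), p = 0.216373, fail to reject H0.


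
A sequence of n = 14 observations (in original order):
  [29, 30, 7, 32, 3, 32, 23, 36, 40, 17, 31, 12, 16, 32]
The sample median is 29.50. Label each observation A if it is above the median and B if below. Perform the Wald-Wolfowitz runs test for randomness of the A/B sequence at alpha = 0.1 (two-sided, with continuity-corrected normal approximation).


Step 1: Compute median = 29.50; label A = above, B = below.
Labels in order: BABABABAABABBA  (n_A = 7, n_B = 7)
Step 2: Count runs R = 12.
Step 3: Under H0 (random ordering), E[R] = 2*n_A*n_B/(n_A+n_B) + 1 = 2*7*7/14 + 1 = 8.0000.
        Var[R] = 2*n_A*n_B*(2*n_A*n_B - n_A - n_B) / ((n_A+n_B)^2 * (n_A+n_B-1)) = 8232/2548 = 3.2308.
        SD[R] = 1.7974.
Step 4: Continuity-corrected z = (R - 0.5 - E[R]) / SD[R] = (12 - 0.5 - 8.0000) / 1.7974 = 1.9472.
Step 5: Two-sided p-value via normal approximation = 2*(1 - Phi(|z|)) = 0.051508.
Step 6: alpha = 0.1. reject H0.

R = 12, z = 1.9472, p = 0.051508, reject H0.


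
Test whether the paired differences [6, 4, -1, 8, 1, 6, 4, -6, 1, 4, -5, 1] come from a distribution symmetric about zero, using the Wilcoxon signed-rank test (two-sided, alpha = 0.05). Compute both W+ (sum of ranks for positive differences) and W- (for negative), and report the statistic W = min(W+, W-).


Step 1: Drop any zero differences (none here) and take |d_i|.
|d| = [6, 4, 1, 8, 1, 6, 4, 6, 1, 4, 5, 1]
Step 2: Midrank |d_i| (ties get averaged ranks).
ranks: |6|->10, |4|->6, |1|->2.5, |8|->12, |1|->2.5, |6|->10, |4|->6, |6|->10, |1|->2.5, |4|->6, |5|->8, |1|->2.5
Step 3: Attach original signs; sum ranks with positive sign and with negative sign.
W+ = 10 + 6 + 12 + 2.5 + 10 + 6 + 2.5 + 6 + 2.5 = 57.5
W- = 2.5 + 10 + 8 = 20.5
(Check: W+ + W- = 78 should equal n(n+1)/2 = 78.)
Step 4: Test statistic W = min(W+, W-) = 20.5.
Step 5: Ties in |d|, so use the tie-corrected normal approximation.
        E[W] = n(n+1)/4 = 12*13/4 = 39.
        Tie groups: |d|=1 (t=4), |d|=4 (t=3), |d|=6 (t=3); sum(t^3 - t) = 108.
        Var[W] = n(n+1)(2n+1)/24 - sum(t^3-t)/48 = 3900/24 - 108/48 = 160.25.
        z = (W - E[W]) / sqrt(Var[W]) = (20.5 - 39) / 12.6590 = -1.4614.
        Two-sided p = 2*Phi(z) = 0.143902.
Step 6: alpha = 0.05. fail to reject H0.

W+ = 57.5, W- = 20.5, W = min = 20.5, p = 0.143902, fail to reject H0.


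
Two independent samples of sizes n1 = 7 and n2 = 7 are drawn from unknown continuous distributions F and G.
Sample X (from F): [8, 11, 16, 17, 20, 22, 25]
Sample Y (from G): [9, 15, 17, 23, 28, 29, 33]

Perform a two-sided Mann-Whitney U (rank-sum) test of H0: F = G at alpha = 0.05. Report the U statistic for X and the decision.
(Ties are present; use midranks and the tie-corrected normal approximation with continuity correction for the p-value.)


Step 1: Combine and sort all 14 observations; assign midranks.
sorted (value, group): (8,X), (9,Y), (11,X), (15,Y), (16,X), (17,X), (17,Y), (20,X), (22,X), (23,Y), (25,X), (28,Y), (29,Y), (33,Y)
ranks: 8->1, 9->2, 11->3, 15->4, 16->5, 17->6.5, 17->6.5, 20->8, 22->9, 23->10, 25->11, 28->12, 29->13, 33->14
Step 2: Rank sum for X: R1 = 1 + 3 + 5 + 6.5 + 8 + 9 + 11 = 43.5.
Step 3: U_X = R1 - n1(n1+1)/2 = 43.5 - 7*8/2 = 43.5 - 28 = 15.5.
       U_Y = n1*n2 - U_X = 49 - 15.5 = 33.5.
Step 4: Ties are present, so use the tie-corrected normal approximation (with continuity correction) for the p-value.
Step 5: p-value = 0.276911; compare to alpha = 0.05. fail to reject H0.

U_X = 15.5, p = 0.276911, fail to reject H0 at alpha = 0.05.


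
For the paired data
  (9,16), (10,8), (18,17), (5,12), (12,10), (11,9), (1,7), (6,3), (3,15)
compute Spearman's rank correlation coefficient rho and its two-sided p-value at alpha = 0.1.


Step 1: Rank x and y separately (midranks; no ties here).
rank(x): 9->5, 10->6, 18->9, 5->3, 12->8, 11->7, 1->1, 6->4, 3->2
rank(y): 16->8, 8->3, 17->9, 12->6, 10->5, 9->4, 7->2, 3->1, 15->7
Step 2: d_i = R_x(i) - R_y(i); compute d_i^2.
  (5-8)^2=9, (6-3)^2=9, (9-9)^2=0, (3-6)^2=9, (8-5)^2=9, (7-4)^2=9, (1-2)^2=1, (4-1)^2=9, (2-7)^2=25
sum(d^2) = 80.
Step 3: rho = 1 - 6*80 / (9*(9^2 - 1)) = 1 - 480/720 = 0.333333.
Step 4: Under H0, t = rho * sqrt((n-2)/(1-rho^2)) = 0.9354 ~ t(7).
Step 5: Two-sided p-value from the t-distribution with 7 df = 0.380713.
Step 6: alpha = 0.1. fail to reject H0.

rho = 0.3333, p = 0.380713, fail to reject H0 at alpha = 0.1.


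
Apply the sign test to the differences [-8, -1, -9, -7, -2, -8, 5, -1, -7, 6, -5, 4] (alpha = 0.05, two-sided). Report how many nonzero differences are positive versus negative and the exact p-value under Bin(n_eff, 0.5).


Step 1: Discard zero differences. Original n = 12; n_eff = number of nonzero differences = 12.
Nonzero differences (with sign): -8, -1, -9, -7, -2, -8, +5, -1, -7, +6, -5, +4
Step 2: Count signs: positive = 3, negative = 9.
Step 3: Under H0: P(positive) = 0.5, so the number of positives S ~ Bin(12, 0.5).
Step 4: Two-sided exact p-value = sum of Bin(12,0.5) probabilities at or below the observed probability = 0.145996.
Step 5: alpha = 0.05. fail to reject H0.

n_eff = 12, pos = 3, neg = 9, p = 0.145996, fail to reject H0.


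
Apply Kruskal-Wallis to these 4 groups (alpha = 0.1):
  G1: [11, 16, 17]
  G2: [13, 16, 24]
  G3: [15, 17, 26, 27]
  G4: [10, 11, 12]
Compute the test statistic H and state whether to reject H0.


Step 1: Combine all N = 13 observations and assign midranks.
sorted (value, group, rank): (10,G4,1), (11,G1,2.5), (11,G4,2.5), (12,G4,4), (13,G2,5), (15,G3,6), (16,G1,7.5), (16,G2,7.5), (17,G1,9.5), (17,G3,9.5), (24,G2,11), (26,G3,12), (27,G3,13)
Step 2: Sum ranks within each group.
R_1 = 19.5 (n_1 = 3)
R_2 = 23.5 (n_2 = 3)
R_3 = 40.5 (n_3 = 4)
R_4 = 7.5 (n_4 = 3)
Step 3: H = 12/(N(N+1)) * sum(R_i^2/n_i) - 3(N+1)
     = 12/(13*14) * (19.5^2/3 + 23.5^2/3 + 40.5^2/4 + 7.5^2/3) - 3*14
     = 0.065934 * 739.646 - 42
     = 6.767857.
Step 4: Ties present; correction factor C = 1 - 18/(13^3 - 13) = 0.991758. Corrected H = 6.767857 / 0.991758 = 6.824100.
Step 5: Under H0, H ~ chi^2(3); p-value = 0.077721.
Step 6: alpha = 0.1. reject H0.

H = 6.8241, df = 3, p = 0.077721, reject H0.


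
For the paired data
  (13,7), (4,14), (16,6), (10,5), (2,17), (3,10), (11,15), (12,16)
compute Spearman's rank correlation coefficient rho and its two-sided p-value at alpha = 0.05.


Step 1: Rank x and y separately (midranks; no ties here).
rank(x): 13->7, 4->3, 16->8, 10->4, 2->1, 3->2, 11->5, 12->6
rank(y): 7->3, 14->5, 6->2, 5->1, 17->8, 10->4, 15->6, 16->7
Step 2: d_i = R_x(i) - R_y(i); compute d_i^2.
  (7-3)^2=16, (3-5)^2=4, (8-2)^2=36, (4-1)^2=9, (1-8)^2=49, (2-4)^2=4, (5-6)^2=1, (6-7)^2=1
sum(d^2) = 120.
Step 3: rho = 1 - 6*120 / (8*(8^2 - 1)) = 1 - 720/504 = -0.428571.
Step 4: Under H0, t = rho * sqrt((n-2)/(1-rho^2)) = -1.1619 ~ t(6).
Step 5: Two-sided p-value from the t-distribution with 6 df = 0.289403.
Step 6: alpha = 0.05. fail to reject H0.

rho = -0.4286, p = 0.289403, fail to reject H0 at alpha = 0.05.


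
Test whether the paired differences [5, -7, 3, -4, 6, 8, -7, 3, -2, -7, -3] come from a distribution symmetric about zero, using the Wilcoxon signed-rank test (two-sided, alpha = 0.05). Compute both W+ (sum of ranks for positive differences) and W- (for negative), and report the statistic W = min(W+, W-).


Step 1: Drop any zero differences (none here) and take |d_i|.
|d| = [5, 7, 3, 4, 6, 8, 7, 3, 2, 7, 3]
Step 2: Midrank |d_i| (ties get averaged ranks).
ranks: |5|->6, |7|->9, |3|->3, |4|->5, |6|->7, |8|->11, |7|->9, |3|->3, |2|->1, |7|->9, |3|->3
Step 3: Attach original signs; sum ranks with positive sign and with negative sign.
W+ = 6 + 3 + 7 + 11 + 3 = 30
W- = 9 + 5 + 9 + 1 + 9 + 3 = 36
(Check: W+ + W- = 66 should equal n(n+1)/2 = 66.)
Step 4: Test statistic W = min(W+, W-) = 30.
Step 5: Ties in |d|, so use the tie-corrected normal approximation.
        E[W] = n(n+1)/4 = 11*12/4 = 33.
        Tie groups: |d|=3 (t=3), |d|=7 (t=3); sum(t^3 - t) = 48.
        Var[W] = n(n+1)(2n+1)/24 - sum(t^3-t)/48 = 3036/24 - 48/48 = 125.5.
        z = (W - E[W]) / sqrt(Var[W]) = (30 - 33) / 11.2027 = -0.2678.
        Two-sided p = 2*Phi(z) = 0.788859.
Step 6: alpha = 0.05. fail to reject H0.

W+ = 30, W- = 36, W = min = 30, p = 0.788859, fail to reject H0.
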